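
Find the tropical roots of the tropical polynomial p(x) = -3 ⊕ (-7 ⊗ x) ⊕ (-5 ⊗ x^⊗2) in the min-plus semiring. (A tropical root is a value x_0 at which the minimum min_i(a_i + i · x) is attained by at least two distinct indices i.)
Roots: {-2, 4}

Each tropical root is a break point of the lower envelope of the lines y = a_i + i · x (there are 3 lines, with slopes 0, 1, ..., 2). Only the lines that attain the minimum somewhere contribute to roots; other lines are dominated. Here the surviving (envelope) indices are i = 2, i = 1, i = 0.
Intersections between consecutive envelope lines give the roots: for adjacent envelope indices i < j the intersection is x = (a_i − a_j) / (j − i). Reading off the sorted break points: {-2, 4}.
Verification: at each break x_0, at least two indices attain the minimum of min_i(a_i + i · x_0).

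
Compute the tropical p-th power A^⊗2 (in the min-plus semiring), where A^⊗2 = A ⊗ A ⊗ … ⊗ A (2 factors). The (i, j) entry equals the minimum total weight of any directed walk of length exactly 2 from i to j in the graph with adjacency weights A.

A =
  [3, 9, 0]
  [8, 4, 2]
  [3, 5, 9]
A^⊗2 =
  [3, 5, 3]
  [5, 7, 6]
  [6, 9, 3]

Each entry (A^⊗2)_ij equals the minimum over all length-2 walks i = v_0 → v_1 → … → v_2 = j of Σ_t A[v_t][v_{t+1}]. For example, for (i, j) = (0, 2) we minimise over 3 possible intermediate vertex sequences; the minimum is 3, attained along the walk 0 → 0 → 2.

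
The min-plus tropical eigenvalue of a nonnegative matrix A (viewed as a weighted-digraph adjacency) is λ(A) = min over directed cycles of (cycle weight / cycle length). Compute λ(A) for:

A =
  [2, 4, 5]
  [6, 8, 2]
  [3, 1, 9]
λ(A) = 3/2

Enumerate directed cycles and compute their means (weight / length). Sample:
  cycle 0 → 0: weight = 2, length = 1, mean = 2/1 ≈ 2.000
  cycle 1 → 1: weight = 8, length = 1, mean = 8/1 ≈ 8.000
  cycle 2 → 2: weight = 9, length = 1, mean = 9/1 ≈ 9.000
  cycle 0 → 1 → 0: weight = 10, length = 2, mean = 10/2 ≈ 5.000
  cycle 0 → 2 → 0: weight = 8, length = 2, mean = 8/2 ≈ 4.000
  cycle 1 → 0 → 1: weight = 10, length = 2, mean = 10/2 ≈ 5.000
Minimum mean = 1.500, attained e.g. along the cycle 1 → 2 → 1 with weight 3 and length 2. So λ(A) = 3/2 = 3/2.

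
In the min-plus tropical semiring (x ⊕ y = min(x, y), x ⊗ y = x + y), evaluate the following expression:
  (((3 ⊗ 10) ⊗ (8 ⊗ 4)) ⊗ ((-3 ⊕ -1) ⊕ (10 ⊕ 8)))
(((3 ⊗ 10) ⊗ (8 ⊗ 4)) ⊗ ((-3 ⊕ -1) ⊕ (10 ⊕ 8))) = 22

Expand innermost to outermost. Recall ⊕ takes the minimum of its arguments and ⊗ takes their sum. Working out the expression (((3 ⊗ 10) ⊗ (8 ⊗ 4)) ⊗ ((-3 ⊕ -1) ⊕ (10 ⊕ 8))) gives 22.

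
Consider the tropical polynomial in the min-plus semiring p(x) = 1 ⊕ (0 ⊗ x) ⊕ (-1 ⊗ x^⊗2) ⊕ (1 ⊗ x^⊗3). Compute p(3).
p(3) = 1

A tropical monomial a ⊗ x^⊗i evaluates to a + i · x. Evaluating each term at x = 3:
  Term 0 contributes 1 + 0 · 3 = 1
  Term 1 contributes 0 + 1 · 3 = 3
  Term 2 contributes -1 + 2 · 3 = 5
  Term 3 contributes 1 + 3 · 3 = 10
p(3) = ⊕ of these = min[1, 3, 5, 10] = 1.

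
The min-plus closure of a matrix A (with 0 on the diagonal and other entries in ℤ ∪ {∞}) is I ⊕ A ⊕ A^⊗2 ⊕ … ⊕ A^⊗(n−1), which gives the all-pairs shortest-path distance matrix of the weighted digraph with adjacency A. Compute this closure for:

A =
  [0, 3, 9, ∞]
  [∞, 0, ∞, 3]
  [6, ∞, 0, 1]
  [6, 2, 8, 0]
Closure =
  [0, 3, 9, 6]
  [9, 0, 11, 3]
  [6, 3, 0, 1]
  [6, 2, 8, 0]

This is the Floyd-Warshall all-pairs shortest-path computation. For each intermediate vertex k = 0, 1, …, 3, update dist[i][j] ← min(dist[i][j], dist[i][k] + dist[k][j]). The final matrix gives, for each (i, j), the minimum total weight of any directed path from i to j (possibly empty when i = j).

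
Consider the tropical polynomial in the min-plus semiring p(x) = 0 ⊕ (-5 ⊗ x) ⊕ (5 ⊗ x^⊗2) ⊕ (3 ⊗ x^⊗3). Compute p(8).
p(8) = 0

A tropical monomial a ⊗ x^⊗i evaluates to a + i · x. Evaluating each term at x = 8:
  Term 0 contributes 0 + 0 · 8 = 0
  Term 1 contributes -5 + 1 · 8 = 3
  Term 2 contributes 5 + 2 · 8 = 21
  Term 3 contributes 3 + 3 · 8 = 27
p(8) = ⊕ of these = min[0, 3, 21, 27] = 0.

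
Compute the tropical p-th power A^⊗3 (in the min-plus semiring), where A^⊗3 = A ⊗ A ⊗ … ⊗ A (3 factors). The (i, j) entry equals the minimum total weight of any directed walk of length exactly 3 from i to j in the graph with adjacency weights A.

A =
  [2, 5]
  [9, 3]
A^⊗3 =
  [6, 9]
  [13, 9]

Each entry (A^⊗3)_ij equals the minimum over all length-3 walks i = v_0 → v_1 → … → v_3 = j of Σ_t A[v_t][v_{t+1}]. For example, for (i, j) = (0, 1) we minimise over 4 possible intermediate vertex sequences; the minimum is 9, attained along the walk 0 → 0 → 0 → 1.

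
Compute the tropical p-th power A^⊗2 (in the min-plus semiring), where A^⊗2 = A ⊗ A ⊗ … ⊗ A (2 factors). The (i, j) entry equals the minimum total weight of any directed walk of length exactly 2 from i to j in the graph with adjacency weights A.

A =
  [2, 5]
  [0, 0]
A^⊗2 =
  [4, 5]
  [0, 0]

Each entry (A^⊗2)_ij equals the minimum over all length-2 walks i = v_0 → v_1 → … → v_2 = j of Σ_t A[v_t][v_{t+1}]. For example, for (i, j) = (0, 1) we minimise over 2 possible intermediate vertex sequences; the minimum is 5, attained along the walk 0 → 1 → 1.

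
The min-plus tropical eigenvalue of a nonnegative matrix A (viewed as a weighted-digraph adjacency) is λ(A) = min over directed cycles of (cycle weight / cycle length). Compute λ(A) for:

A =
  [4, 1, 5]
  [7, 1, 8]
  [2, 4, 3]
λ(A) = 1

Enumerate directed cycles and compute their means (weight / length). Sample:
  cycle 0 → 0: weight = 4, length = 1, mean = 4/1 ≈ 4.000
  cycle 1 → 1: weight = 1, length = 1, mean = 1/1 ≈ 1.000
  cycle 2 → 2: weight = 3, length = 1, mean = 3/1 ≈ 3.000
  cycle 0 → 1 → 0: weight = 8, length = 2, mean = 8/2 ≈ 4.000
  cycle 0 → 2 → 0: weight = 7, length = 2, mean = 7/2 ≈ 3.500
  cycle 1 → 0 → 1: weight = 8, length = 2, mean = 8/2 ≈ 4.000
Minimum mean = 1.000, attained e.g. along the cycle 1 → 1 with weight 1 and length 1. So λ(A) = 1/1 = 1.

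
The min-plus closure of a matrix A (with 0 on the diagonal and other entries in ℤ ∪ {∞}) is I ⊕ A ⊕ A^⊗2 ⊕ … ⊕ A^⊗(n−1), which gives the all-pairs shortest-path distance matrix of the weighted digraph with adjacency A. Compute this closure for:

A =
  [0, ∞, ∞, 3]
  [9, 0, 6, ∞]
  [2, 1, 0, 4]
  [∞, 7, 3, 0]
Closure =
  [0, 7, 6, 3]
  [8, 0, 6, 10]
  [2, 1, 0, 4]
  [5, 4, 3, 0]

This is the Floyd-Warshall all-pairs shortest-path computation. For each intermediate vertex k = 0, 1, …, 3, update dist[i][j] ← min(dist[i][j], dist[i][k] + dist[k][j]). The final matrix gives, for each (i, j), the minimum total weight of any directed path from i to j (possibly empty when i = j).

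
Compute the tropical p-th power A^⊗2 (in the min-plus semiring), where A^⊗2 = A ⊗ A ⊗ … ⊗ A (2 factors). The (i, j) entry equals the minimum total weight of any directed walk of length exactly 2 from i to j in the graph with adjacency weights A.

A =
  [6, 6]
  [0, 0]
A^⊗2 =
  [6, 6]
  [0, 0]

Each entry (A^⊗2)_ij equals the minimum over all length-2 walks i = v_0 → v_1 → … → v_2 = j of Σ_t A[v_t][v_{t+1}]. For example, for (i, j) = (0, 1) we minimise over 2 possible intermediate vertex sequences; the minimum is 6, attained along the walk 0 → 1 → 1.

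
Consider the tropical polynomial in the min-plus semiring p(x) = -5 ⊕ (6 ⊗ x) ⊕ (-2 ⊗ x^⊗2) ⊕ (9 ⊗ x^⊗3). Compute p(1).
p(1) = -5

A tropical monomial a ⊗ x^⊗i evaluates to a + i · x. Evaluating each term at x = 1:
  Term 0 contributes -5 + 0 · 1 = -5
  Term 1 contributes 6 + 1 · 1 = 7
  Term 2 contributes -2 + 2 · 1 = 0
  Term 3 contributes 9 + 3 · 1 = 12
p(1) = ⊕ of these = min[-5, 7, 0, 12] = -5.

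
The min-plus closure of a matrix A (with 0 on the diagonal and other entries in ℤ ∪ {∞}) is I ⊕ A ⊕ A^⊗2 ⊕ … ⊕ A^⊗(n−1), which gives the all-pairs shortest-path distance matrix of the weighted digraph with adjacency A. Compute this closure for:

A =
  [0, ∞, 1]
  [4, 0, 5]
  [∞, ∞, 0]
Closure =
  [0, ∞, 1]
  [4, 0, 5]
  [∞, ∞, 0]

This is the Floyd-Warshall all-pairs shortest-path computation. For each intermediate vertex k = 0, 1, …, 2, update dist[i][j] ← min(dist[i][j], dist[i][k] + dist[k][j]). The final matrix gives, for each (i, j), the minimum total weight of any directed path from i to j (possibly empty when i = j).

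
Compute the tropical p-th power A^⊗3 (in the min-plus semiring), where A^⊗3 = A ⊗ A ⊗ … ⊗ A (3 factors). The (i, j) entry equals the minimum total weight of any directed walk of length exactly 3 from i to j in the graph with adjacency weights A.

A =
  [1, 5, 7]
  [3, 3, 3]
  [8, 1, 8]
A^⊗3 =
  [3, 7, 9]
  [5, 7, 7]
  [5, 5, 7]

Each entry (A^⊗3)_ij equals the minimum over all length-3 walks i = v_0 → v_1 → … → v_3 = j of Σ_t A[v_t][v_{t+1}]. For example, for (i, j) = (0, 2) we minimise over 9 possible intermediate vertex sequences; the minimum is 9, attained along the walk 0 → 0 → 0 → 2.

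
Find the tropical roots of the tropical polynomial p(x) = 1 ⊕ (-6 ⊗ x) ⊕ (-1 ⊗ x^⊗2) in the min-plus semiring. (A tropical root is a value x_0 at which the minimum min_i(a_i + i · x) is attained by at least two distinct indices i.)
Roots: {-5, 7}

Each tropical root is a break point of the lower envelope of the lines y = a_i + i · x (there are 3 lines, with slopes 0, 1, ..., 2). Only the lines that attain the minimum somewhere contribute to roots; other lines are dominated. Here the surviving (envelope) indices are i = 2, i = 1, i = 0.
Intersections between consecutive envelope lines give the roots: for adjacent envelope indices i < j the intersection is x = (a_i − a_j) / (j − i). Reading off the sorted break points: {-5, 7}.
Verification: at each break x_0, at least two indices attain the minimum of min_i(a_i + i · x_0).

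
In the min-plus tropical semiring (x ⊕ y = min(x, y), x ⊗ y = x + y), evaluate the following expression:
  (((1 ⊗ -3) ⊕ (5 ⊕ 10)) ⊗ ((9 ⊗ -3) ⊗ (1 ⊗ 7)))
(((1 ⊗ -3) ⊕ (5 ⊕ 10)) ⊗ ((9 ⊗ -3) ⊗ (1 ⊗ 7))) = 12

Expand innermost to outermost. Recall ⊕ takes the minimum of its arguments and ⊗ takes their sum. Working out the expression (((1 ⊗ -3) ⊕ (5 ⊕ 10)) ⊗ ((9 ⊗ -3) ⊗ (1 ⊗ 7))) gives 12.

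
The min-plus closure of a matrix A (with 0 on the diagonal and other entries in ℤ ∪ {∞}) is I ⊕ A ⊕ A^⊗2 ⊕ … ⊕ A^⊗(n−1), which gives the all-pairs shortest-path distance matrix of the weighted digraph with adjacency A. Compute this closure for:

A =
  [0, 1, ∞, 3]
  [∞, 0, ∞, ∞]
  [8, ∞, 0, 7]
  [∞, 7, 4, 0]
Closure =
  [0, 1, 7, 3]
  [∞, 0, ∞, ∞]
  [8, 9, 0, 7]
  [12, 7, 4, 0]

This is the Floyd-Warshall all-pairs shortest-path computation. For each intermediate vertex k = 0, 1, …, 3, update dist[i][j] ← min(dist[i][j], dist[i][k] + dist[k][j]). The final matrix gives, for each (i, j), the minimum total weight of any directed path from i to j (possibly empty when i = j).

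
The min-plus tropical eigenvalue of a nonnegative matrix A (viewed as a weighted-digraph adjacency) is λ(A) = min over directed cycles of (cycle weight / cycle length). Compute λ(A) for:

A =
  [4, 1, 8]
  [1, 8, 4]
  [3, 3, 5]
λ(A) = 1

Enumerate directed cycles and compute their means (weight / length). Sample:
  cycle 0 → 0: weight = 4, length = 1, mean = 4/1 ≈ 4.000
  cycle 1 → 1: weight = 8, length = 1, mean = 8/1 ≈ 8.000
  cycle 2 → 2: weight = 5, length = 1, mean = 5/1 ≈ 5.000
  cycle 0 → 1 → 0: weight = 2, length = 2, mean = 2/2 ≈ 1.000
  cycle 0 → 2 → 0: weight = 11, length = 2, mean = 11/2 ≈ 5.500
  cycle 1 → 0 → 1: weight = 2, length = 2, mean = 2/2 ≈ 1.000
Minimum mean = 1.000, attained e.g. along the cycle 0 → 1 → 0 with weight 2 and length 2. So λ(A) = 2/2 = 1.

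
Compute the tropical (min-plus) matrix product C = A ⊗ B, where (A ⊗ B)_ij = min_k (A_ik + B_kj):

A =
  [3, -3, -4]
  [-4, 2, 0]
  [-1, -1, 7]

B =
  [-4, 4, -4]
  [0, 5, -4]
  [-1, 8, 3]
A ⊗ B =
  [-5, 2, -7]
  [-8, 0, -8]
  [-5, 3, -5]

Apply the min-plus product entry-by-entry:
  C[0][0] = min over k of (A[0][0] + B[0][0] = 3 + -4 = -1, A[0][1] + B[1][0] = -3 + 0 = -3, A[0][2] + B[2][0] = -4 + -1 = -5) = -5 (attained at k = 2)
  C[0][1] = min over k of (A[0][0] + B[0][1] = 3 + 4 = 7, A[0][1] + B[1][1] = -3 + 5 = 2, A[0][2] + B[2][1] = -4 + 8 = 4) = 2 (attained at k = 1)
  C[0][2] = min over k of (A[0][0] + B[0][2] = 3 + -4 = -1, A[0][1] + B[1][2] = -3 + -4 = -7, A[0][2] + B[2][2] = -4 + 3 = -1) = -7 (attained at k = 1)
  C[1][0] = min over k of (A[1][0] + B[0][0] = -4 + -4 = -8, A[1][1] + B[1][0] = 2 + 0 = 2, A[1][2] + B[2][0] = 0 + -1 = -1) = -8 (attained at k = 0)
  C[1][1] = min over k of (A[1][0] + B[0][1] = -4 + 4 = 0, A[1][1] + B[1][1] = 2 + 5 = 7, A[1][2] + B[2][1] = 0 + 8 = 8) = 0 (attained at k = 0)
  C[1][2] = min over k of (A[1][0] + B[0][2] = -4 + -4 = -8, A[1][1] + B[1][2] = 2 + -4 = -2, A[1][2] + B[2][2] = 0 + 3 = 3) = -8 (attained at k = 0)
  C[2][0] = min over k of (A[2][0] + B[0][0] = -1 + -4 = -5, A[2][1] + B[1][0] = -1 + 0 = -1, A[2][2] + B[2][0] = 7 + -1 = 6) = -5 (attained at k = 0)
  C[2][1] = min over k of (A[2][0] + B[0][1] = -1 + 4 = 3, A[2][1] + B[1][1] = -1 + 5 = 4, A[2][2] + B[2][1] = 7 + 8 = 15) = 3 (attained at k = 0)
  C[2][2] = min over k of (A[2][0] + B[0][2] = -1 + -4 = -5, A[2][1] + B[1][2] = -1 + -4 = -5, A[2][2] + B[2][2] = 7 + 3 = 10) = -5 (attained at k = 0)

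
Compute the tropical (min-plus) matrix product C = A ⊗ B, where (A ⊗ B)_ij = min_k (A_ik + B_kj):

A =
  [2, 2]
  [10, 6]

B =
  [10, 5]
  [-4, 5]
A ⊗ B =
  [-2, 7]
  [2, 11]

Apply the min-plus product entry-by-entry:
  C[0][0] = min over k of (A[0][0] + B[0][0] = 2 + 10 = 12, A[0][1] + B[1][0] = 2 + -4 = -2) = -2 (attained at k = 1)
  C[0][1] = min over k of (A[0][0] + B[0][1] = 2 + 5 = 7, A[0][1] + B[1][1] = 2 + 5 = 7) = 7 (attained at k = 0)
  C[1][0] = min over k of (A[1][0] + B[0][0] = 10 + 10 = 20, A[1][1] + B[1][0] = 6 + -4 = 2) = 2 (attained at k = 1)
  C[1][1] = min over k of (A[1][0] + B[0][1] = 10 + 5 = 15, A[1][1] + B[1][1] = 6 + 5 = 11) = 11 (attained at k = 1)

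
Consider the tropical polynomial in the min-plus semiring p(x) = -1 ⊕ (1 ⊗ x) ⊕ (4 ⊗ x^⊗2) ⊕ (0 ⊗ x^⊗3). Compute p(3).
p(3) = -1

A tropical monomial a ⊗ x^⊗i evaluates to a + i · x. Evaluating each term at x = 3:
  Term 0 contributes -1 + 0 · 3 = -1
  Term 1 contributes 1 + 1 · 3 = 4
  Term 2 contributes 4 + 2 · 3 = 10
  Term 3 contributes 0 + 3 · 3 = 9
p(3) = ⊕ of these = min[-1, 4, 10, 9] = -1.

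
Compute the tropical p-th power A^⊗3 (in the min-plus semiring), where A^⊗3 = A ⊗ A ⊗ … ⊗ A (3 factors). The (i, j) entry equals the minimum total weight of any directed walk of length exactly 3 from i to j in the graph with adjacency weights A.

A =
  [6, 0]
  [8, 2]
A^⊗3 =
  [10, 4]
  [12, 6]

Each entry (A^⊗3)_ij equals the minimum over all length-3 walks i = v_0 → v_1 → … → v_3 = j of Σ_t A[v_t][v_{t+1}]. For example, for (i, j) = (0, 1) we minimise over 4 possible intermediate vertex sequences; the minimum is 4, attained along the walk 0 → 1 → 1 → 1.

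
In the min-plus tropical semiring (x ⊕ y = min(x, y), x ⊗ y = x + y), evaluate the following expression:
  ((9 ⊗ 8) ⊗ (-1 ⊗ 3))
((9 ⊗ 8) ⊗ (-1 ⊗ 3)) = 19

Expand innermost to outermost. Recall ⊕ takes the minimum of its arguments and ⊗ takes their sum. Working out the expression ((9 ⊗ 8) ⊗ (-1 ⊗ 3)) gives 19.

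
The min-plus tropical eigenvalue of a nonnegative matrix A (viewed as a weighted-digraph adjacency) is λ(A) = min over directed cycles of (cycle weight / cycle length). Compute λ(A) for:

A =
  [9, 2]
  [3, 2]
λ(A) = 2

Enumerate directed cycles and compute their means (weight / length). Sample:
  cycle 0 → 0: weight = 9, length = 1, mean = 9/1 ≈ 9.000
  cycle 1 → 1: weight = 2, length = 1, mean = 2/1 ≈ 2.000
  cycle 0 → 1 → 0: weight = 5, length = 2, mean = 5/2 ≈ 2.500
  cycle 1 → 0 → 1: weight = 5, length = 2, mean = 5/2 ≈ 2.500
Minimum mean = 2.000, attained e.g. along the cycle 1 → 1 with weight 2 and length 1. So λ(A) = 2/1 = 2.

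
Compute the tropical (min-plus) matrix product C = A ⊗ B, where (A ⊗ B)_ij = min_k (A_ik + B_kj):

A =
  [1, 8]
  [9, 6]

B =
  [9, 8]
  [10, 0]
A ⊗ B =
  [10, 8]
  [16, 6]

Apply the min-plus product entry-by-entry:
  C[0][0] = min over k of (A[0][0] + B[0][0] = 1 + 9 = 10, A[0][1] + B[1][0] = 8 + 10 = 18) = 10 (attained at k = 0)
  C[0][1] = min over k of (A[0][0] + B[0][1] = 1 + 8 = 9, A[0][1] + B[1][1] = 8 + 0 = 8) = 8 (attained at k = 1)
  C[1][0] = min over k of (A[1][0] + B[0][0] = 9 + 9 = 18, A[1][1] + B[1][0] = 6 + 10 = 16) = 16 (attained at k = 1)
  C[1][1] = min over k of (A[1][0] + B[0][1] = 9 + 8 = 17, A[1][1] + B[1][1] = 6 + 0 = 6) = 6 (attained at k = 1)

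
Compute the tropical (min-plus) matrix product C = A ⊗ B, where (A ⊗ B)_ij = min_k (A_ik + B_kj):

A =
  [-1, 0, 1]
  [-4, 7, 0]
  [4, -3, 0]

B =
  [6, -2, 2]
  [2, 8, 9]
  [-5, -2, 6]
A ⊗ B =
  [-4, -3, 1]
  [-5, -6, -2]
  [-5, -2, 6]

Apply the min-plus product entry-by-entry:
  C[0][0] = min over k of (A[0][0] + B[0][0] = -1 + 6 = 5, A[0][1] + B[1][0] = 0 + 2 = 2, A[0][2] + B[2][0] = 1 + -5 = -4) = -4 (attained at k = 2)
  C[0][1] = min over k of (A[0][0] + B[0][1] = -1 + -2 = -3, A[0][1] + B[1][1] = 0 + 8 = 8, A[0][2] + B[2][1] = 1 + -2 = -1) = -3 (attained at k = 0)
  C[0][2] = min over k of (A[0][0] + B[0][2] = -1 + 2 = 1, A[0][1] + B[1][2] = 0 + 9 = 9, A[0][2] + B[2][2] = 1 + 6 = 7) = 1 (attained at k = 0)
  C[1][0] = min over k of (A[1][0] + B[0][0] = -4 + 6 = 2, A[1][1] + B[1][0] = 7 + 2 = 9, A[1][2] + B[2][0] = 0 + -5 = -5) = -5 (attained at k = 2)
  C[1][1] = min over k of (A[1][0] + B[0][1] = -4 + -2 = -6, A[1][1] + B[1][1] = 7 + 8 = 15, A[1][2] + B[2][1] = 0 + -2 = -2) = -6 (attained at k = 0)
  C[1][2] = min over k of (A[1][0] + B[0][2] = -4 + 2 = -2, A[1][1] + B[1][2] = 7 + 9 = 16, A[1][2] + B[2][2] = 0 + 6 = 6) = -2 (attained at k = 0)
  C[2][0] = min over k of (A[2][0] + B[0][0] = 4 + 6 = 10, A[2][1] + B[1][0] = -3 + 2 = -1, A[2][2] + B[2][0] = 0 + -5 = -5) = -5 (attained at k = 2)
  C[2][1] = min over k of (A[2][0] + B[0][1] = 4 + -2 = 2, A[2][1] + B[1][1] = -3 + 8 = 5, A[2][2] + B[2][1] = 0 + -2 = -2) = -2 (attained at k = 2)
  C[2][2] = min over k of (A[2][0] + B[0][2] = 4 + 2 = 6, A[2][1] + B[1][2] = -3 + 9 = 6, A[2][2] + B[2][2] = 0 + 6 = 6) = 6 (attained at k = 0)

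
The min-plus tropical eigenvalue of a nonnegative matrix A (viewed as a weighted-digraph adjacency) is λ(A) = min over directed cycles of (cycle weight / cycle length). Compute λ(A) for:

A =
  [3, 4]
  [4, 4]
λ(A) = 3

Enumerate directed cycles and compute their means (weight / length). Sample:
  cycle 0 → 0: weight = 3, length = 1, mean = 3/1 ≈ 3.000
  cycle 1 → 1: weight = 4, length = 1, mean = 4/1 ≈ 4.000
  cycle 0 → 1 → 0: weight = 8, length = 2, mean = 8/2 ≈ 4.000
  cycle 1 → 0 → 1: weight = 8, length = 2, mean = 8/2 ≈ 4.000
Minimum mean = 3.000, attained e.g. along the cycle 0 → 0 with weight 3 and length 1. So λ(A) = 3/1 = 3.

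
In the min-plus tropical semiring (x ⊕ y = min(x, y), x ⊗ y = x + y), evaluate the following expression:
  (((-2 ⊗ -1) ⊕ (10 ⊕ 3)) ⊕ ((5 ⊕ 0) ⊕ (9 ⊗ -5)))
(((-2 ⊗ -1) ⊕ (10 ⊕ 3)) ⊕ ((5 ⊕ 0) ⊕ (9 ⊗ -5))) = -3

Expand innermost to outermost. Recall ⊕ takes the minimum of its arguments and ⊗ takes their sum. Working out the expression (((-2 ⊗ -1) ⊕ (10 ⊕ 3)) ⊕ ((5 ⊕ 0) ⊕ (9 ⊗ -5))) gives -3.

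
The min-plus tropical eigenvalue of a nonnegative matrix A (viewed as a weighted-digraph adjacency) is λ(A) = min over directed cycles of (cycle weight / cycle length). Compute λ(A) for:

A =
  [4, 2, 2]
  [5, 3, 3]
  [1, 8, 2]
λ(A) = 3/2

Enumerate directed cycles and compute their means (weight / length). Sample:
  cycle 0 → 0: weight = 4, length = 1, mean = 4/1 ≈ 4.000
  cycle 1 → 1: weight = 3, length = 1, mean = 3/1 ≈ 3.000
  cycle 2 → 2: weight = 2, length = 1, mean = 2/1 ≈ 2.000
  cycle 0 → 1 → 0: weight = 7, length = 2, mean = 7/2 ≈ 3.500
  cycle 0 → 2 → 0: weight = 3, length = 2, mean = 3/2 ≈ 1.500
  cycle 1 → 0 → 1: weight = 7, length = 2, mean = 7/2 ≈ 3.500
Minimum mean = 1.500, attained e.g. along the cycle 0 → 2 → 0 with weight 3 and length 2. So λ(A) = 3/2 = 3/2.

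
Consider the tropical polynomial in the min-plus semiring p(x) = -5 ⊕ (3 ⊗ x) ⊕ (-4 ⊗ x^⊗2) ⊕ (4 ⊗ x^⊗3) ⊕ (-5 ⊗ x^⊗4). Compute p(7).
p(7) = -5

A tropical monomial a ⊗ x^⊗i evaluates to a + i · x. Evaluating each term at x = 7:
  Term 0 contributes -5 + 0 · 7 = -5
  Term 1 contributes 3 + 1 · 7 = 10
  Term 2 contributes -4 + 2 · 7 = 10
  Term 3 contributes 4 + 3 · 7 = 25
  Term 4 contributes -5 + 4 · 7 = 23
p(7) = ⊕ of these = min[-5, 10, 10, 25, 23] = -5.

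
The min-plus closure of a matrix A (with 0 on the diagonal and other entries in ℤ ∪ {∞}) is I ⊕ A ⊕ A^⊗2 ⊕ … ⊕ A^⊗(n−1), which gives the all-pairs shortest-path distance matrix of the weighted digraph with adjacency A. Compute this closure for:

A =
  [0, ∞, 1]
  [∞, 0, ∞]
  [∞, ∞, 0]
Closure =
  [0, ∞, 1]
  [∞, 0, ∞]
  [∞, ∞, 0]

This is the Floyd-Warshall all-pairs shortest-path computation. For each intermediate vertex k = 0, 1, …, 2, update dist[i][j] ← min(dist[i][j], dist[i][k] + dist[k][j]). The final matrix gives, for each (i, j), the minimum total weight of any directed path from i to j (possibly empty when i = j).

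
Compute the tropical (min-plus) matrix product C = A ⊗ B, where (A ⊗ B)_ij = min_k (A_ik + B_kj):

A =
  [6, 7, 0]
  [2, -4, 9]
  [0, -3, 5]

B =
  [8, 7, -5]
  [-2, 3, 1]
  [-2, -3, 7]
A ⊗ B =
  [-2, -3, 1]
  [-6, -1, -3]
  [-5, 0, -5]

Apply the min-plus product entry-by-entry:
  C[0][0] = min over k of (A[0][0] + B[0][0] = 6 + 8 = 14, A[0][1] + B[1][0] = 7 + -2 = 5, A[0][2] + B[2][0] = 0 + -2 = -2) = -2 (attained at k = 2)
  C[0][1] = min over k of (A[0][0] + B[0][1] = 6 + 7 = 13, A[0][1] + B[1][1] = 7 + 3 = 10, A[0][2] + B[2][1] = 0 + -3 = -3) = -3 (attained at k = 2)
  C[0][2] = min over k of (A[0][0] + B[0][2] = 6 + -5 = 1, A[0][1] + B[1][2] = 7 + 1 = 8, A[0][2] + B[2][2] = 0 + 7 = 7) = 1 (attained at k = 0)
  C[1][0] = min over k of (A[1][0] + B[0][0] = 2 + 8 = 10, A[1][1] + B[1][0] = -4 + -2 = -6, A[1][2] + B[2][0] = 9 + -2 = 7) = -6 (attained at k = 1)
  C[1][1] = min over k of (A[1][0] + B[0][1] = 2 + 7 = 9, A[1][1] + B[1][1] = -4 + 3 = -1, A[1][2] + B[2][1] = 9 + -3 = 6) = -1 (attained at k = 1)
  C[1][2] = min over k of (A[1][0] + B[0][2] = 2 + -5 = -3, A[1][1] + B[1][2] = -4 + 1 = -3, A[1][2] + B[2][2] = 9 + 7 = 16) = -3 (attained at k = 0)
  C[2][0] = min over k of (A[2][0] + B[0][0] = 0 + 8 = 8, A[2][1] + B[1][0] = -3 + -2 = -5, A[2][2] + B[2][0] = 5 + -2 = 3) = -5 (attained at k = 1)
  C[2][1] = min over k of (A[2][0] + B[0][1] = 0 + 7 = 7, A[2][1] + B[1][1] = -3 + 3 = 0, A[2][2] + B[2][1] = 5 + -3 = 2) = 0 (attained at k = 1)
  C[2][2] = min over k of (A[2][0] + B[0][2] = 0 + -5 = -5, A[2][1] + B[1][2] = -3 + 1 = -2, A[2][2] + B[2][2] = 5 + 7 = 12) = -5 (attained at k = 0)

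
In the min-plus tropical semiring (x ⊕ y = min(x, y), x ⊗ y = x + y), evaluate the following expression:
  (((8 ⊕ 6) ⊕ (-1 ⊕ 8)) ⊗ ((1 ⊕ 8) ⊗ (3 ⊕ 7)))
(((8 ⊕ 6) ⊕ (-1 ⊕ 8)) ⊗ ((1 ⊕ 8) ⊗ (3 ⊕ 7))) = 3

Expand innermost to outermost. Recall ⊕ takes the minimum of its arguments and ⊗ takes their sum. Working out the expression (((8 ⊕ 6) ⊕ (-1 ⊕ 8)) ⊗ ((1 ⊕ 8) ⊗ (3 ⊕ 7))) gives 3.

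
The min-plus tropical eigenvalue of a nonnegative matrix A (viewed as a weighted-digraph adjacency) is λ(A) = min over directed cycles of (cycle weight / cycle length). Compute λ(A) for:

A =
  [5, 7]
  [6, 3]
λ(A) = 3

Enumerate directed cycles and compute their means (weight / length). Sample:
  cycle 0 → 0: weight = 5, length = 1, mean = 5/1 ≈ 5.000
  cycle 1 → 1: weight = 3, length = 1, mean = 3/1 ≈ 3.000
  cycle 0 → 1 → 0: weight = 13, length = 2, mean = 13/2 ≈ 6.500
  cycle 1 → 0 → 1: weight = 13, length = 2, mean = 13/2 ≈ 6.500
Minimum mean = 3.000, attained e.g. along the cycle 1 → 1 with weight 3 and length 1. So λ(A) = 3/1 = 3.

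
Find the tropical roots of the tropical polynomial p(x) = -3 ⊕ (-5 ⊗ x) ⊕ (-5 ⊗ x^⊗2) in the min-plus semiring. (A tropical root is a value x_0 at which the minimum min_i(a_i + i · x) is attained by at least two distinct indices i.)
Roots: {0, 2}

Each tropical root is a break point of the lower envelope of the lines y = a_i + i · x (there are 3 lines, with slopes 0, 1, ..., 2). Only the lines that attain the minimum somewhere contribute to roots; other lines are dominated. Here the surviving (envelope) indices are i = 2, i = 1, i = 0.
Intersections between consecutive envelope lines give the roots: for adjacent envelope indices i < j the intersection is x = (a_i − a_j) / (j − i). Reading off the sorted break points: {0, 2}.
Verification: at each break x_0, at least two indices attain the minimum of min_i(a_i + i · x_0).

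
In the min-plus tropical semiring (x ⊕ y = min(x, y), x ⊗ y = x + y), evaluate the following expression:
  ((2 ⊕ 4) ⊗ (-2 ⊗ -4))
((2 ⊕ 4) ⊗ (-2 ⊗ -4)) = -4

Expand innermost to outermost. Recall ⊕ takes the minimum of its arguments and ⊗ takes their sum. Working out the expression ((2 ⊕ 4) ⊗ (-2 ⊗ -4)) gives -4.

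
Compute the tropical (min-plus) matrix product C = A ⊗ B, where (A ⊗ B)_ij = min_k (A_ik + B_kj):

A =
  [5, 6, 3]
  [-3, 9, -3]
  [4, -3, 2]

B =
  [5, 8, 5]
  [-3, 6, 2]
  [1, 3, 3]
A ⊗ B =
  [3, 6, 6]
  [-2, 0, 0]
  [-6, 3, -1]

Apply the min-plus product entry-by-entry:
  C[0][0] = min over k of (A[0][0] + B[0][0] = 5 + 5 = 10, A[0][1] + B[1][0] = 6 + -3 = 3, A[0][2] + B[2][0] = 3 + 1 = 4) = 3 (attained at k = 1)
  C[0][1] = min over k of (A[0][0] + B[0][1] = 5 + 8 = 13, A[0][1] + B[1][1] = 6 + 6 = 12, A[0][2] + B[2][1] = 3 + 3 = 6) = 6 (attained at k = 2)
  C[0][2] = min over k of (A[0][0] + B[0][2] = 5 + 5 = 10, A[0][1] + B[1][2] = 6 + 2 = 8, A[0][2] + B[2][2] = 3 + 3 = 6) = 6 (attained at k = 2)
  C[1][0] = min over k of (A[1][0] + B[0][0] = -3 + 5 = 2, A[1][1] + B[1][0] = 9 + -3 = 6, A[1][2] + B[2][0] = -3 + 1 = -2) = -2 (attained at k = 2)
  C[1][1] = min over k of (A[1][0] + B[0][1] = -3 + 8 = 5, A[1][1] + B[1][1] = 9 + 6 = 15, A[1][2] + B[2][1] = -3 + 3 = 0) = 0 (attained at k = 2)
  C[1][2] = min over k of (A[1][0] + B[0][2] = -3 + 5 = 2, A[1][1] + B[1][2] = 9 + 2 = 11, A[1][2] + B[2][2] = -3 + 3 = 0) = 0 (attained at k = 2)
  C[2][0] = min over k of (A[2][0] + B[0][0] = 4 + 5 = 9, A[2][1] + B[1][0] = -3 + -3 = -6, A[2][2] + B[2][0] = 2 + 1 = 3) = -6 (attained at k = 1)
  C[2][1] = min over k of (A[2][0] + B[0][1] = 4 + 8 = 12, A[2][1] + B[1][1] = -3 + 6 = 3, A[2][2] + B[2][1] = 2 + 3 = 5) = 3 (attained at k = 1)
  C[2][2] = min over k of (A[2][0] + B[0][2] = 4 + 5 = 9, A[2][1] + B[1][2] = -3 + 2 = -1, A[2][2] + B[2][2] = 2 + 3 = 5) = -1 (attained at k = 1)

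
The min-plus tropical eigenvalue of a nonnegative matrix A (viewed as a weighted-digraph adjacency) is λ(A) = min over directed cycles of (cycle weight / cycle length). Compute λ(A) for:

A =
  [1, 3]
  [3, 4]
λ(A) = 1

Enumerate directed cycles and compute their means (weight / length). Sample:
  cycle 0 → 0: weight = 1, length = 1, mean = 1/1 ≈ 1.000
  cycle 1 → 1: weight = 4, length = 1, mean = 4/1 ≈ 4.000
  cycle 0 → 1 → 0: weight = 6, length = 2, mean = 6/2 ≈ 3.000
  cycle 1 → 0 → 1: weight = 6, length = 2, mean = 6/2 ≈ 3.000
Minimum mean = 1.000, attained e.g. along the cycle 0 → 0 with weight 1 and length 1. So λ(A) = 1/1 = 1.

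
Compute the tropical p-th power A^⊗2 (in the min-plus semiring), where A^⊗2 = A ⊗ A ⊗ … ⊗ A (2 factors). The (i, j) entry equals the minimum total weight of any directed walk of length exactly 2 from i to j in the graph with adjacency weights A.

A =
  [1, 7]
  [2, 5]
A^⊗2 =
  [2, 8]
  [3, 9]

Each entry (A^⊗2)_ij equals the minimum over all length-2 walks i = v_0 → v_1 → … → v_2 = j of Σ_t A[v_t][v_{t+1}]. For example, for (i, j) = (0, 1) we minimise over 2 possible intermediate vertex sequences; the minimum is 8, attained along the walk 0 → 0 → 1.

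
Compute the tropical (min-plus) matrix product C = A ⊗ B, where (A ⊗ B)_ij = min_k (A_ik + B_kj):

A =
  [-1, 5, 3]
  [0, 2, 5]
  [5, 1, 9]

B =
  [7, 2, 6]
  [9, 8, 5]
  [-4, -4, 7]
A ⊗ B =
  [-1, -1, 5]
  [1, 1, 6]
  [5, 5, 6]

Apply the min-plus product entry-by-entry:
  C[0][0] = min over k of (A[0][0] + B[0][0] = -1 + 7 = 6, A[0][1] + B[1][0] = 5 + 9 = 14, A[0][2] + B[2][0] = 3 + -4 = -1) = -1 (attained at k = 2)
  C[0][1] = min over k of (A[0][0] + B[0][1] = -1 + 2 = 1, A[0][1] + B[1][1] = 5 + 8 = 13, A[0][2] + B[2][1] = 3 + -4 = -1) = -1 (attained at k = 2)
  C[0][2] = min over k of (A[0][0] + B[0][2] = -1 + 6 = 5, A[0][1] + B[1][2] = 5 + 5 = 10, A[0][2] + B[2][2] = 3 + 7 = 10) = 5 (attained at k = 0)
  C[1][0] = min over k of (A[1][0] + B[0][0] = 0 + 7 = 7, A[1][1] + B[1][0] = 2 + 9 = 11, A[1][2] + B[2][0] = 5 + -4 = 1) = 1 (attained at k = 2)
  C[1][1] = min over k of (A[1][0] + B[0][1] = 0 + 2 = 2, A[1][1] + B[1][1] = 2 + 8 = 10, A[1][2] + B[2][1] = 5 + -4 = 1) = 1 (attained at k = 2)
  C[1][2] = min over k of (A[1][0] + B[0][2] = 0 + 6 = 6, A[1][1] + B[1][2] = 2 + 5 = 7, A[1][2] + B[2][2] = 5 + 7 = 12) = 6 (attained at k = 0)
  C[2][0] = min over k of (A[2][0] + B[0][0] = 5 + 7 = 12, A[2][1] + B[1][0] = 1 + 9 = 10, A[2][2] + B[2][0] = 9 + -4 = 5) = 5 (attained at k = 2)
  C[2][1] = min over k of (A[2][0] + B[0][1] = 5 + 2 = 7, A[2][1] + B[1][1] = 1 + 8 = 9, A[2][2] + B[2][1] = 9 + -4 = 5) = 5 (attained at k = 2)
  C[2][2] = min over k of (A[2][0] + B[0][2] = 5 + 6 = 11, A[2][1] + B[1][2] = 1 + 5 = 6, A[2][2] + B[2][2] = 9 + 7 = 16) = 6 (attained at k = 1)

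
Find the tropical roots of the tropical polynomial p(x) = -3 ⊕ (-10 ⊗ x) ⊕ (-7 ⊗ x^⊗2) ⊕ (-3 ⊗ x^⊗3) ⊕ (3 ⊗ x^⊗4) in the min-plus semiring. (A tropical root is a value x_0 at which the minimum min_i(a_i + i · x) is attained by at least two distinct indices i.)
Roots: {-6, -4, -3, 7}

Each tropical root is a break point of the lower envelope of the lines y = a_i + i · x (there are 5 lines, with slopes 0, 1, ..., 4). Only the lines that attain the minimum somewhere contribute to roots; other lines are dominated. Here the surviving (envelope) indices are i = 4, i = 3, i = 2, i = 1, i = 0.
Intersections between consecutive envelope lines give the roots: for adjacent envelope indices i < j the intersection is x = (a_i − a_j) / (j − i). Reading off the sorted break points: {-6, -4, -3, 7}.
Verification: at each break x_0, at least two indices attain the minimum of min_i(a_i + i · x_0).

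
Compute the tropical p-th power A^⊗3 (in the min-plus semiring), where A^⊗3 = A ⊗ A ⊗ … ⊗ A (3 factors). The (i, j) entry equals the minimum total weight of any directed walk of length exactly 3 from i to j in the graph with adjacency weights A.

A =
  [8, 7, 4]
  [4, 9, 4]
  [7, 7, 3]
A^⊗3 =
  [14, 14, 10]
  [14, 14, 10]
  [13, 13, 9]

Each entry (A^⊗3)_ij equals the minimum over all length-3 walks i = v_0 → v_1 → … → v_3 = j of Σ_t A[v_t][v_{t+1}]. For example, for (i, j) = (0, 2) we minimise over 9 possible intermediate vertex sequences; the minimum is 10, attained along the walk 0 → 2 → 2 → 2.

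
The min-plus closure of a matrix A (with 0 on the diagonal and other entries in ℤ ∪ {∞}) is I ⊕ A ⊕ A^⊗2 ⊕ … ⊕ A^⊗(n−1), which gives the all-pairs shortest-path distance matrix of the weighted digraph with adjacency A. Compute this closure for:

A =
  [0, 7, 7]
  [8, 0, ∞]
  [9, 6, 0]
Closure =
  [0, 7, 7]
  [8, 0, 15]
  [9, 6, 0]

This is the Floyd-Warshall all-pairs shortest-path computation. For each intermediate vertex k = 0, 1, …, 2, update dist[i][j] ← min(dist[i][j], dist[i][k] + dist[k][j]). The final matrix gives, for each (i, j), the minimum total weight of any directed path from i to j (possibly empty when i = j).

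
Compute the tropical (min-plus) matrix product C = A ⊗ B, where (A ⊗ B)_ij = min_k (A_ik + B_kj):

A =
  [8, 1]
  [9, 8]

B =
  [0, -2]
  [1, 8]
A ⊗ B =
  [2, 6]
  [9, 7]

Apply the min-plus product entry-by-entry:
  C[0][0] = min over k of (A[0][0] + B[0][0] = 8 + 0 = 8, A[0][1] + B[1][0] = 1 + 1 = 2) = 2 (attained at k = 1)
  C[0][1] = min over k of (A[0][0] + B[0][1] = 8 + -2 = 6, A[0][1] + B[1][1] = 1 + 8 = 9) = 6 (attained at k = 0)
  C[1][0] = min over k of (A[1][0] + B[0][0] = 9 + 0 = 9, A[1][1] + B[1][0] = 8 + 1 = 9) = 9 (attained at k = 0)
  C[1][1] = min over k of (A[1][0] + B[0][1] = 9 + -2 = 7, A[1][1] + B[1][1] = 8 + 8 = 16) = 7 (attained at k = 0)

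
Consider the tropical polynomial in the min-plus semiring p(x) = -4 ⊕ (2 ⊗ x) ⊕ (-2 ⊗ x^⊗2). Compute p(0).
p(0) = -4

A tropical monomial a ⊗ x^⊗i evaluates to a + i · x. Evaluating each term at x = 0:
  Term 0 contributes -4 + 0 · 0 = -4
  Term 1 contributes 2 + 1 · 0 = 2
  Term 2 contributes -2 + 2 · 0 = -2
p(0) = ⊕ of these = min[-4, 2, -2] = -4.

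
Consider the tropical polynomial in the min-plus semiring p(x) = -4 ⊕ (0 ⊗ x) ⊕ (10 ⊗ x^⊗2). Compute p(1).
p(1) = -4

A tropical monomial a ⊗ x^⊗i evaluates to a + i · x. Evaluating each term at x = 1:
  Term 0 contributes -4 + 0 · 1 = -4
  Term 1 contributes 0 + 1 · 1 = 1
  Term 2 contributes 10 + 2 · 1 = 12
p(1) = ⊕ of these = min[-4, 1, 12] = -4.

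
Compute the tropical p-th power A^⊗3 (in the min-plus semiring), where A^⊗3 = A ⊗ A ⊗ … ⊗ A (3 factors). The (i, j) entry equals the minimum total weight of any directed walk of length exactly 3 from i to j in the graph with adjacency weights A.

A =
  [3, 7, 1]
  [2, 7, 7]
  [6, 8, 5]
A^⊗3 =
  [9, 12, 7]
  [8, 11, 6]
  [12, 15, 10]

Each entry (A^⊗3)_ij equals the minimum over all length-3 walks i = v_0 → v_1 → … → v_3 = j of Σ_t A[v_t][v_{t+1}]. For example, for (i, j) = (0, 2) we minimise over 9 possible intermediate vertex sequences; the minimum is 7, attained along the walk 0 → 0 → 0 → 2.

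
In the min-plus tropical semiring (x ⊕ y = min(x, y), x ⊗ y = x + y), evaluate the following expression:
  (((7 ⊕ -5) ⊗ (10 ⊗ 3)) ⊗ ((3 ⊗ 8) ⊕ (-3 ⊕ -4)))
(((7 ⊕ -5) ⊗ (10 ⊗ 3)) ⊗ ((3 ⊗ 8) ⊕ (-3 ⊕ -4))) = 4

Expand innermost to outermost. Recall ⊕ takes the minimum of its arguments and ⊗ takes their sum. Working out the expression (((7 ⊕ -5) ⊗ (10 ⊗ 3)) ⊗ ((3 ⊗ 8) ⊕ (-3 ⊕ -4))) gives 4.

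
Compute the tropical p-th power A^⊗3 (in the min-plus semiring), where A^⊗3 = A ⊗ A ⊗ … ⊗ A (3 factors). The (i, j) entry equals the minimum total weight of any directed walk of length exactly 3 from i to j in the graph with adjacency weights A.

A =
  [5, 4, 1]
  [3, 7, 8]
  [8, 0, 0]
A^⊗3 =
  [4, 1, 1]
  [10, 4, 4]
  [3, 0, 0]

Each entry (A^⊗3)_ij equals the minimum over all length-3 walks i = v_0 → v_1 → … → v_3 = j of Σ_t A[v_t][v_{t+1}]. For example, for (i, j) = (0, 2) we minimise over 9 possible intermediate vertex sequences; the minimum is 1, attained along the walk 0 → 2 → 2 → 2.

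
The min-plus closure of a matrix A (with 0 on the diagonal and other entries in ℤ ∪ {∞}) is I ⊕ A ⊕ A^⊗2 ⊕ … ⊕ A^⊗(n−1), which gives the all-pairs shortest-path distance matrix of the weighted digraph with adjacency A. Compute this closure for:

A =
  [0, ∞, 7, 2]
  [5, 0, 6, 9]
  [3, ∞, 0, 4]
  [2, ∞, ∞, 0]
Closure =
  [0, ∞, 7, 2]
  [5, 0, 6, 7]
  [3, ∞, 0, 4]
  [2, ∞, 9, 0]

This is the Floyd-Warshall all-pairs shortest-path computation. For each intermediate vertex k = 0, 1, …, 3, update dist[i][j] ← min(dist[i][j], dist[i][k] + dist[k][j]). The final matrix gives, for each (i, j), the minimum total weight of any directed path from i to j (possibly empty when i = j).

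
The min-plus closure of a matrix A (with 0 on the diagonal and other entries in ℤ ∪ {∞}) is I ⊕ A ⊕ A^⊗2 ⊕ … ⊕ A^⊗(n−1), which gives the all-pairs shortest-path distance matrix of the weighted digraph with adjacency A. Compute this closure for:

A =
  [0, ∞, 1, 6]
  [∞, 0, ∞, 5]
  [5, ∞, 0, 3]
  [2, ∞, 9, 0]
Closure =
  [0, ∞, 1, 4]
  [7, 0, 8, 5]
  [5, ∞, 0, 3]
  [2, ∞, 3, 0]

This is the Floyd-Warshall all-pairs shortest-path computation. For each intermediate vertex k = 0, 1, …, 3, update dist[i][j] ← min(dist[i][j], dist[i][k] + dist[k][j]). The final matrix gives, for each (i, j), the minimum total weight of any directed path from i to j (possibly empty when i = j).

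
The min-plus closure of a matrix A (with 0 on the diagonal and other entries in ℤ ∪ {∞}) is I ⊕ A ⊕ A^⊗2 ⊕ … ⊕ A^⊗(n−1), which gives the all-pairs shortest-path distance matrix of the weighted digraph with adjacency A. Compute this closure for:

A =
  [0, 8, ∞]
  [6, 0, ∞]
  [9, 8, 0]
Closure =
  [0, 8, ∞]
  [6, 0, ∞]
  [9, 8, 0]

This is the Floyd-Warshall all-pairs shortest-path computation. For each intermediate vertex k = 0, 1, …, 2, update dist[i][j] ← min(dist[i][j], dist[i][k] + dist[k][j]). The final matrix gives, for each (i, j), the minimum total weight of any directed path from i to j (possibly empty when i = j).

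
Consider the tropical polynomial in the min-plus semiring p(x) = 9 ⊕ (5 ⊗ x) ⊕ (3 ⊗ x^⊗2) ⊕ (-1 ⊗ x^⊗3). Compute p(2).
p(2) = 5

A tropical monomial a ⊗ x^⊗i evaluates to a + i · x. Evaluating each term at x = 2:
  Term 0 contributes 9 + 0 · 2 = 9
  Term 1 contributes 5 + 1 · 2 = 7
  Term 2 contributes 3 + 2 · 2 = 7
  Term 3 contributes -1 + 3 · 2 = 5
p(2) = ⊕ of these = min[9, 7, 7, 5] = 5.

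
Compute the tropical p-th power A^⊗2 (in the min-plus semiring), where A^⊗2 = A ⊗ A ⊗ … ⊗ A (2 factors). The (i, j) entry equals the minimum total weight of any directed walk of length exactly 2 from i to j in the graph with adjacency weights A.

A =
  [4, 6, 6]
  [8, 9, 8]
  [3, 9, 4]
A^⊗2 =
  [8, 10, 10]
  [11, 14, 12]
  [7, 9, 8]

Each entry (A^⊗2)_ij equals the minimum over all length-2 walks i = v_0 → v_1 → … → v_2 = j of Σ_t A[v_t][v_{t+1}]. For example, for (i, j) = (0, 2) we minimise over 3 possible intermediate vertex sequences; the minimum is 10, attained along the walk 0 → 0 → 2.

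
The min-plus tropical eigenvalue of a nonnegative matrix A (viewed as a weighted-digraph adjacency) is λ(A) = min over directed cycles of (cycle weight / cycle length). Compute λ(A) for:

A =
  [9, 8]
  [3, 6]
λ(A) = 11/2

Enumerate directed cycles and compute their means (weight / length). Sample:
  cycle 0 → 0: weight = 9, length = 1, mean = 9/1 ≈ 9.000
  cycle 1 → 1: weight = 6, length = 1, mean = 6/1 ≈ 6.000
  cycle 0 → 1 → 0: weight = 11, length = 2, mean = 11/2 ≈ 5.500
  cycle 1 → 0 → 1: weight = 11, length = 2, mean = 11/2 ≈ 5.500
Minimum mean = 5.500, attained e.g. along the cycle 0 → 1 → 0 with weight 11 and length 2. So λ(A) = 11/2 = 11/2.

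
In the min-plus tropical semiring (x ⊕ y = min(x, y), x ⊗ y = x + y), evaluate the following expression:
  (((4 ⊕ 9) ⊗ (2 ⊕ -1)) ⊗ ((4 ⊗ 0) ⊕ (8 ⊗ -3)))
(((4 ⊕ 9) ⊗ (2 ⊕ -1)) ⊗ ((4 ⊗ 0) ⊕ (8 ⊗ -3))) = 7

Expand innermost to outermost. Recall ⊕ takes the minimum of its arguments and ⊗ takes their sum. Working out the expression (((4 ⊕ 9) ⊗ (2 ⊕ -1)) ⊗ ((4 ⊗ 0) ⊕ (8 ⊗ -3))) gives 7.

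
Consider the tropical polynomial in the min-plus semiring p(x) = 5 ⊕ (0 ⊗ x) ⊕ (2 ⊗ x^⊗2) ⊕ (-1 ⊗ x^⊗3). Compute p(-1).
p(-1) = -4

A tropical monomial a ⊗ x^⊗i evaluates to a + i · x. Evaluating each term at x = -1:
  Term 0 contributes 5 + 0 · -1 = 5
  Term 1 contributes 0 + 1 · -1 = -1
  Term 2 contributes 2 + 2 · -1 = 0
  Term 3 contributes -1 + 3 · -1 = -4
p(-1) = ⊕ of these = min[5, -1, 0, -4] = -4.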